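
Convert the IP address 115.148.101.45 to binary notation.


115 = 01110011
148 = 10010100
101 = 01100101
45 = 00101101
Binary: 01110011.10010100.01100101.00101101


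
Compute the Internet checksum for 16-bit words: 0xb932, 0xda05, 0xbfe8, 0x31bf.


Sum all words (with carry folding):
+ 0xb932 = 0xb932
+ 0xda05 = 0x9338
+ 0xbfe8 = 0x5321
+ 0x31bf = 0x84e0
One's complement: ~0x84e0
Checksum = 0x7b1f


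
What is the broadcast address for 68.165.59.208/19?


Network: 68.165.32.0/19
Host bits = 13
Set all host bits to 1:
Broadcast: 68.165.63.255


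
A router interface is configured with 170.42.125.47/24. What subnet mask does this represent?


/24 means 24 network bits, 8 host bits
Binary: 11111111111111111111111100000000
Mask: 255.255.255.0


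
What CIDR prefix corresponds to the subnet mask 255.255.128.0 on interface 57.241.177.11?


Binary: 11111111.11111111.10000000.00000000
Count leading 1s
Prefix: /17


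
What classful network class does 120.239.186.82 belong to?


First octet: 120
Binary: 01111000
0xxxxxxx -> Class A (1-126)
Class A, default mask 255.0.0.0 (/8)


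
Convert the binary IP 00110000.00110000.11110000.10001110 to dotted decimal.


00110000 = 48
00110000 = 48
11110000 = 240
10001110 = 142
IP: 48.48.240.142


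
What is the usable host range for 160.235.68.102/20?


Network: 160.235.64.0
Broadcast: 160.235.79.255
First usable = network + 1
Last usable = broadcast - 1
Range: 160.235.64.1 to 160.235.79.254


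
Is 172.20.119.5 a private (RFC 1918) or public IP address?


RFC 1918 private ranges:
  10.0.0.0/8 (10.0.0.0 - 10.255.255.255)
  172.16.0.0/12 (172.16.0.0 - 172.31.255.255)
  192.168.0.0/16 (192.168.0.0 - 192.168.255.255)
Private (in 172.16.0.0/12)


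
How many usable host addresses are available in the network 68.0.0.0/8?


Host bits = 32 - 8 = 24
Total addresses = 2^24 = 16777216
Usable = total - 2 (network and broadcast)
Usable hosts: 16777214


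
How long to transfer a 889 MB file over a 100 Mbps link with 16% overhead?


Effective throughput = 100 * (1 - 16/100) = 84 Mbps
File size in Mb = 889 * 8 = 7112 Mb
Time = 7112 / 84
Time = 84.6667 seconds


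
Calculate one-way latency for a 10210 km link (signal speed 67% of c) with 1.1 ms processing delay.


Speed = 0.67 * 3e5 km/s = 201000 km/s
Propagation delay = 10210 / 201000 = 0.0508 s = 50.796 ms
Processing delay = 1.1 ms
Total one-way latency = 51.896 ms


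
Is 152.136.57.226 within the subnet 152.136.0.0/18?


Subnet network: 152.136.0.0
Test IP AND mask: 152.136.0.0
Yes, 152.136.57.226 is in 152.136.0.0/18


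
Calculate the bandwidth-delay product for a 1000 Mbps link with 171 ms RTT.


BDP = bandwidth * RTT
= 1000 Mbps * 171 ms
= 1000 * 1e6 * 171 / 1000 bits
= 171000000 bits
= 21375000 bytes
= 20874.0234 KB
BDP = 171000000 bits (21375000 bytes)


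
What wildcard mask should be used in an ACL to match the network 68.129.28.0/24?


Subnet mask: 255.255.255.0
Wildcard = 255.255.255.255 - subnet mask
255 - 255 = 0
255 - 255 = 0
255 - 255 = 0
255 - 0 = 255
Wildcard: 0.0.0.255


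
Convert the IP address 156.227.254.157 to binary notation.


156 = 10011100
227 = 11100011
254 = 11111110
157 = 10011101
Binary: 10011100.11100011.11111110.10011101


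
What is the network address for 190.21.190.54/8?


IP:   10111110.00010101.10111110.00110110
Mask: 11111111.00000000.00000000.00000000
AND operation:
Net:  10111110.00000000.00000000.00000000
Network: 190.0.0.0/8


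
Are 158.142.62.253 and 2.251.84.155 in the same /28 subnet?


Mask: 255.255.255.240
158.142.62.253 AND mask = 158.142.62.240
2.251.84.155 AND mask = 2.251.84.144
No, different subnets (158.142.62.240 vs 2.251.84.144)


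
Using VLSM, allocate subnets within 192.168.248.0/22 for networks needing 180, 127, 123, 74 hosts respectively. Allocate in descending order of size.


180 hosts -> /24 (254 usable): 192.168.248.0/24
127 hosts -> /24 (254 usable): 192.168.249.0/24
123 hosts -> /25 (126 usable): 192.168.250.0/25
74 hosts -> /25 (126 usable): 192.168.250.128/25
Allocation: 192.168.248.0/24 (180 hosts, 254 usable); 192.168.249.0/24 (127 hosts, 254 usable); 192.168.250.0/25 (123 hosts, 126 usable); 192.168.250.128/25 (74 hosts, 126 usable)


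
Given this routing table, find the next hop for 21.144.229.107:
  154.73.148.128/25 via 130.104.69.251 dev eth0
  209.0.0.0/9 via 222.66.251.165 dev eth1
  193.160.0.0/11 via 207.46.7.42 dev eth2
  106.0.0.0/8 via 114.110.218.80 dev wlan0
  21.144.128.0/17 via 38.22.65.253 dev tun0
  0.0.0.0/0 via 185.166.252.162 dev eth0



Longest prefix match for 21.144.229.107:
  /25 154.73.148.128: no
  /9 209.0.0.0: no
  /11 193.160.0.0: no
  /8 106.0.0.0: no
  /17 21.144.128.0: MATCH
  /0 0.0.0.0: MATCH
Selected: next-hop 38.22.65.253 via tun0 (matched /17)


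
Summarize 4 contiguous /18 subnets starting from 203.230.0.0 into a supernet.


Original prefix: /18
Number of subnets: 4 = 2^2
New prefix = 18 - 2 = 16
Supernet: 203.230.0.0/16


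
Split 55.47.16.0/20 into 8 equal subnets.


New prefix = 20 + 3 = 23
Each subnet has 512 addresses
  55.47.16.0/23
  55.47.18.0/23
  55.47.20.0/23
  55.47.22.0/23
  55.47.24.0/23
  55.47.26.0/23
  55.47.28.0/23
  55.47.30.0/23
Subnets: 55.47.16.0/23, 55.47.18.0/23, 55.47.20.0/23, 55.47.22.0/23, 55.47.24.0/23, 55.47.26.0/23, 55.47.28.0/23, 55.47.30.0/23


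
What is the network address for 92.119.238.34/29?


IP:   01011100.01110111.11101110.00100010
Mask: 11111111.11111111.11111111.11111000
AND operation:
Net:  01011100.01110111.11101110.00100000
Network: 92.119.238.32/29


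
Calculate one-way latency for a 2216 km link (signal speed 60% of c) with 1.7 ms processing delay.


Speed = 0.6 * 3e5 km/s = 180000 km/s
Propagation delay = 2216 / 180000 = 0.0123 s = 12.3111 ms
Processing delay = 1.7 ms
Total one-way latency = 14.0111 ms


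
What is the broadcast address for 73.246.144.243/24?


Network: 73.246.144.0/24
Host bits = 8
Set all host bits to 1:
Broadcast: 73.246.144.255


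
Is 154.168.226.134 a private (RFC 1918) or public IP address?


RFC 1918 private ranges:
  10.0.0.0/8 (10.0.0.0 - 10.255.255.255)
  172.16.0.0/12 (172.16.0.0 - 172.31.255.255)
  192.168.0.0/16 (192.168.0.0 - 192.168.255.255)
Public (not in any RFC 1918 range)


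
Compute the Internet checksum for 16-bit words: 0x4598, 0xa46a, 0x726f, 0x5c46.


Sum all words (with carry folding):
+ 0x4598 = 0x4598
+ 0xa46a = 0xea02
+ 0x726f = 0x5c72
+ 0x5c46 = 0xb8b8
One's complement: ~0xb8b8
Checksum = 0x4747


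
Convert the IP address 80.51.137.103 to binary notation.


80 = 01010000
51 = 00110011
137 = 10001001
103 = 01100111
Binary: 01010000.00110011.10001001.01100111


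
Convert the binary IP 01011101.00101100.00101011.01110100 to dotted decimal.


01011101 = 93
00101100 = 44
00101011 = 43
01110100 = 116
IP: 93.44.43.116


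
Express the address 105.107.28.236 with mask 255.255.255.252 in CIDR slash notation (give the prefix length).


Binary: 11111111.11111111.11111111.11111100
Count leading 1s
Prefix: /30


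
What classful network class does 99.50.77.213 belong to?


First octet: 99
Binary: 01100011
0xxxxxxx -> Class A (1-126)
Class A, default mask 255.0.0.0 (/8)


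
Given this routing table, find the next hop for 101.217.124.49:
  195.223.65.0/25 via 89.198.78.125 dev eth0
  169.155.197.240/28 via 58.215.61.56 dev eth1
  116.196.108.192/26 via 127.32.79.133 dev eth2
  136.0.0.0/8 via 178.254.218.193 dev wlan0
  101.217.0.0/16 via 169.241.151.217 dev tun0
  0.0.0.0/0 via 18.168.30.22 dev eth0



Longest prefix match for 101.217.124.49:
  /25 195.223.65.0: no
  /28 169.155.197.240: no
  /26 116.196.108.192: no
  /8 136.0.0.0: no
  /16 101.217.0.0: MATCH
  /0 0.0.0.0: MATCH
Selected: next-hop 169.241.151.217 via tun0 (matched /16)


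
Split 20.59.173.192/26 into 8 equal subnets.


New prefix = 26 + 3 = 29
Each subnet has 8 addresses
  20.59.173.192/29
  20.59.173.200/29
  20.59.173.208/29
  20.59.173.216/29
  20.59.173.224/29
  20.59.173.232/29
  20.59.173.240/29
  20.59.173.248/29
Subnets: 20.59.173.192/29, 20.59.173.200/29, 20.59.173.208/29, 20.59.173.216/29, 20.59.173.224/29, 20.59.173.232/29, 20.59.173.240/29, 20.59.173.248/29


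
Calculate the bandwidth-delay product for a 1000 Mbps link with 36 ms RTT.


BDP = bandwidth * RTT
= 1000 Mbps * 36 ms
= 1000 * 1e6 * 36 / 1000 bits
= 36000000 bits
= 4500000 bytes
= 4394.5312 KB
BDP = 36000000 bits (4500000 bytes)


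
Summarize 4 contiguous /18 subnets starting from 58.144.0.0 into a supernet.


Original prefix: /18
Number of subnets: 4 = 2^2
New prefix = 18 - 2 = 16
Supernet: 58.144.0.0/16


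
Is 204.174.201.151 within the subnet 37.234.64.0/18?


Subnet network: 37.234.64.0
Test IP AND mask: 204.174.192.0
No, 204.174.201.151 is not in 37.234.64.0/18


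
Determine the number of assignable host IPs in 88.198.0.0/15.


Host bits = 32 - 15 = 17
Total addresses = 2^17 = 131072
Usable = total - 2 (network and broadcast)
Usable hosts: 131070


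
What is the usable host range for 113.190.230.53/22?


Network: 113.190.228.0
Broadcast: 113.190.231.255
First usable = network + 1
Last usable = broadcast - 1
Range: 113.190.228.1 to 113.190.231.254


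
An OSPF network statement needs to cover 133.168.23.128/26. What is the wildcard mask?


Subnet mask: 255.255.255.192
Wildcard = 255.255.255.255 - subnet mask
255 - 255 = 0
255 - 255 = 0
255 - 255 = 0
255 - 192 = 63
Wildcard: 0.0.0.63


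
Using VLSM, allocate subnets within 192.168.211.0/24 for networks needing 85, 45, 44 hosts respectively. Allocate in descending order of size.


85 hosts -> /25 (126 usable): 192.168.211.0/25
45 hosts -> /26 (62 usable): 192.168.211.128/26
44 hosts -> /26 (62 usable): 192.168.211.192/26
Allocation: 192.168.211.0/25 (85 hosts, 126 usable); 192.168.211.128/26 (45 hosts, 62 usable); 192.168.211.192/26 (44 hosts, 62 usable)


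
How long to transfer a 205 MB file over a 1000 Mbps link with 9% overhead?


Effective throughput = 1000 * (1 - 9/100) = 910 Mbps
File size in Mb = 205 * 8 = 1640 Mb
Time = 1640 / 910
Time = 1.8022 seconds


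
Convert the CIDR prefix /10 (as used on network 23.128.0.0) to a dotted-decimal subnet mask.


/10 means 10 network bits, 22 host bits
Binary: 11111111110000000000000000000000
Mask: 255.192.0.0


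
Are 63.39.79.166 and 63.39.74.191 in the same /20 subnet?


Mask: 255.255.240.0
63.39.79.166 AND mask = 63.39.64.0
63.39.74.191 AND mask = 63.39.64.0
Yes, same subnet (63.39.64.0)


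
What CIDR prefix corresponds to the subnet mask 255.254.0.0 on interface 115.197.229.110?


Binary: 11111111.11111110.00000000.00000000
Count leading 1s
Prefix: /15


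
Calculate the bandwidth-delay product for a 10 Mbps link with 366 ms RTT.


BDP = bandwidth * RTT
= 10 Mbps * 366 ms
= 10 * 1e6 * 366 / 1000 bits
= 3660000 bits
= 457500 bytes
= 446.7773 KB
BDP = 3660000 bits (457500 bytes)


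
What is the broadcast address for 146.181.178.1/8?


Network: 146.0.0.0/8
Host bits = 24
Set all host bits to 1:
Broadcast: 146.255.255.255


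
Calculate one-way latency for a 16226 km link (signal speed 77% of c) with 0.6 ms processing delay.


Speed = 0.77 * 3e5 km/s = 231000 km/s
Propagation delay = 16226 / 231000 = 0.0702 s = 70.2424 ms
Processing delay = 0.6 ms
Total one-way latency = 70.8424 ms


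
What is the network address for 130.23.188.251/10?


IP:   10000010.00010111.10111100.11111011
Mask: 11111111.11000000.00000000.00000000
AND operation:
Net:  10000010.00000000.00000000.00000000
Network: 130.0.0.0/10


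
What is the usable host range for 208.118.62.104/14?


Network: 208.116.0.0
Broadcast: 208.119.255.255
First usable = network + 1
Last usable = broadcast - 1
Range: 208.116.0.1 to 208.119.255.254


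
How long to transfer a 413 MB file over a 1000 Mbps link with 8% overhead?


Effective throughput = 1000 * (1 - 8/100) = 920 Mbps
File size in Mb = 413 * 8 = 3304 Mb
Time = 3304 / 920
Time = 3.5913 seconds


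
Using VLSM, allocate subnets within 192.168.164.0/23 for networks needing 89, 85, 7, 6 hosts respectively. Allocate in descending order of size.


89 hosts -> /25 (126 usable): 192.168.164.0/25
85 hosts -> /25 (126 usable): 192.168.164.128/25
7 hosts -> /28 (14 usable): 192.168.165.0/28
6 hosts -> /29 (6 usable): 192.168.165.16/29
Allocation: 192.168.164.0/25 (89 hosts, 126 usable); 192.168.164.128/25 (85 hosts, 126 usable); 192.168.165.0/28 (7 hosts, 14 usable); 192.168.165.16/29 (6 hosts, 6 usable)


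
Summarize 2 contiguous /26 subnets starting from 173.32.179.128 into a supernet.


Original prefix: /26
Number of subnets: 2 = 2^1
New prefix = 26 - 1 = 25
Supernet: 173.32.179.128/25


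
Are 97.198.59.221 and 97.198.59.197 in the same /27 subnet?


Mask: 255.255.255.224
97.198.59.221 AND mask = 97.198.59.192
97.198.59.197 AND mask = 97.198.59.192
Yes, same subnet (97.198.59.192)


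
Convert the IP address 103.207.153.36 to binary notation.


103 = 01100111
207 = 11001111
153 = 10011001
36 = 00100100
Binary: 01100111.11001111.10011001.00100100


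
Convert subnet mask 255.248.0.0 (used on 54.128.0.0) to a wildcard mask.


Subnet mask: 255.248.0.0
Wildcard = 255.255.255.255 - subnet mask
255 - 255 = 0
255 - 248 = 7
255 - 0 = 255
255 - 0 = 255
Wildcard: 0.7.255.255


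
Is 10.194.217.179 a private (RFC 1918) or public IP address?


RFC 1918 private ranges:
  10.0.0.0/8 (10.0.0.0 - 10.255.255.255)
  172.16.0.0/12 (172.16.0.0 - 172.31.255.255)
  192.168.0.0/16 (192.168.0.0 - 192.168.255.255)
Private (in 10.0.0.0/8)


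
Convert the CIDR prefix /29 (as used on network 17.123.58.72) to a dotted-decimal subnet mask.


/29 means 29 network bits, 3 host bits
Binary: 11111111111111111111111111111000
Mask: 255.255.255.248


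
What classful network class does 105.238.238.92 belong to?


First octet: 105
Binary: 01101001
0xxxxxxx -> Class A (1-126)
Class A, default mask 255.0.0.0 (/8)


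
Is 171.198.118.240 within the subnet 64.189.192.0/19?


Subnet network: 64.189.192.0
Test IP AND mask: 171.198.96.0
No, 171.198.118.240 is not in 64.189.192.0/19


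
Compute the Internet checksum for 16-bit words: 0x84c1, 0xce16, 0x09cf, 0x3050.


Sum all words (with carry folding):
+ 0x84c1 = 0x84c1
+ 0xce16 = 0x52d8
+ 0x09cf = 0x5ca7
+ 0x3050 = 0x8cf7
One's complement: ~0x8cf7
Checksum = 0x7308


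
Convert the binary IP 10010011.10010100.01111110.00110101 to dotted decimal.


10010011 = 147
10010100 = 148
01111110 = 126
00110101 = 53
IP: 147.148.126.53


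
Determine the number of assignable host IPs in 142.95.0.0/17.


Host bits = 32 - 17 = 15
Total addresses = 2^15 = 32768
Usable = total - 2 (network and broadcast)
Usable hosts: 32766


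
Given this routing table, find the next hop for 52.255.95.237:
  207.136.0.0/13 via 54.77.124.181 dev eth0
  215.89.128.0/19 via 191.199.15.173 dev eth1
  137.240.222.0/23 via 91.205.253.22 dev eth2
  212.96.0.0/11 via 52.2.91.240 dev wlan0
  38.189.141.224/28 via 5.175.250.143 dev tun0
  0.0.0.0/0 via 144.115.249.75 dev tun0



Longest prefix match for 52.255.95.237:
  /13 207.136.0.0: no
  /19 215.89.128.0: no
  /23 137.240.222.0: no
  /11 212.96.0.0: no
  /28 38.189.141.224: no
  /0 0.0.0.0: MATCH
Selected: next-hop 144.115.249.75 via tun0 (matched /0)


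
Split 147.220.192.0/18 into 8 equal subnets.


New prefix = 18 + 3 = 21
Each subnet has 2048 addresses
  147.220.192.0/21
  147.220.200.0/21
  147.220.208.0/21
  147.220.216.0/21
  147.220.224.0/21
  147.220.232.0/21
  147.220.240.0/21
  147.220.248.0/21
Subnets: 147.220.192.0/21, 147.220.200.0/21, 147.220.208.0/21, 147.220.216.0/21, 147.220.224.0/21, 147.220.232.0/21, 147.220.240.0/21, 147.220.248.0/21


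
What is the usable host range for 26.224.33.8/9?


Network: 26.128.0.0
Broadcast: 26.255.255.255
First usable = network + 1
Last usable = broadcast - 1
Range: 26.128.0.1 to 26.255.255.254


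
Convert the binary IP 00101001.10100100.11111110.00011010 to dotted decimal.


00101001 = 41
10100100 = 164
11111110 = 254
00011010 = 26
IP: 41.164.254.26


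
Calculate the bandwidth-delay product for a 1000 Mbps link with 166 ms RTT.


BDP = bandwidth * RTT
= 1000 Mbps * 166 ms
= 1000 * 1e6 * 166 / 1000 bits
= 166000000 bits
= 20750000 bytes
= 20263.6719 KB
BDP = 166000000 bits (20750000 bytes)


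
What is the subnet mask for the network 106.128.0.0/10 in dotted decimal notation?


/10 means 10 network bits, 22 host bits
Binary: 11111111110000000000000000000000
Mask: 255.192.0.0


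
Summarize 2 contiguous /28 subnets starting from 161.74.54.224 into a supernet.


Original prefix: /28
Number of subnets: 2 = 2^1
New prefix = 28 - 1 = 27
Supernet: 161.74.54.224/27


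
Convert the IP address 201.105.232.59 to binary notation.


201 = 11001001
105 = 01101001
232 = 11101000
59 = 00111011
Binary: 11001001.01101001.11101000.00111011


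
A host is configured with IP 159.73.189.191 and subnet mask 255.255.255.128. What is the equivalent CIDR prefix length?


Binary: 11111111.11111111.11111111.10000000
Count leading 1s
Prefix: /25


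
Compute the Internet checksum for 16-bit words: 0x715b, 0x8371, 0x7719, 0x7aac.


Sum all words (with carry folding):
+ 0x715b = 0x715b
+ 0x8371 = 0xf4cc
+ 0x7719 = 0x6be6
+ 0x7aac = 0xe692
One's complement: ~0xe692
Checksum = 0x196d


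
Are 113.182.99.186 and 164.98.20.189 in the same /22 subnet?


Mask: 255.255.252.0
113.182.99.186 AND mask = 113.182.96.0
164.98.20.189 AND mask = 164.98.20.0
No, different subnets (113.182.96.0 vs 164.98.20.0)


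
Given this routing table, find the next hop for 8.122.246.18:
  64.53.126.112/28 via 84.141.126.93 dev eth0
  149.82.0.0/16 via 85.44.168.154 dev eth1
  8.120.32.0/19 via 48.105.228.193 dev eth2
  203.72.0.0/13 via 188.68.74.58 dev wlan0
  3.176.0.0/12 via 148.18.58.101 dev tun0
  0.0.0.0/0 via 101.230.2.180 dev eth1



Longest prefix match for 8.122.246.18:
  /28 64.53.126.112: no
  /16 149.82.0.0: no
  /19 8.120.32.0: no
  /13 203.72.0.0: no
  /12 3.176.0.0: no
  /0 0.0.0.0: MATCH
Selected: next-hop 101.230.2.180 via eth1 (matched /0)


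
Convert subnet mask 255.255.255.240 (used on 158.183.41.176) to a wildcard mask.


Subnet mask: 255.255.255.240
Wildcard = 255.255.255.255 - subnet mask
255 - 255 = 0
255 - 255 = 0
255 - 255 = 0
255 - 240 = 15
Wildcard: 0.0.0.15


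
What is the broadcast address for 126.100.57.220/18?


Network: 126.100.0.0/18
Host bits = 14
Set all host bits to 1:
Broadcast: 126.100.63.255


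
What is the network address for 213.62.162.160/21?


IP:   11010101.00111110.10100010.10100000
Mask: 11111111.11111111.11111000.00000000
AND operation:
Net:  11010101.00111110.10100000.00000000
Network: 213.62.160.0/21


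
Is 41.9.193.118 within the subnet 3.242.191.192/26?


Subnet network: 3.242.191.192
Test IP AND mask: 41.9.193.64
No, 41.9.193.118 is not in 3.242.191.192/26


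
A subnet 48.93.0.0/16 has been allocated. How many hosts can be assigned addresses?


Host bits = 32 - 16 = 16
Total addresses = 2^16 = 65536
Usable = total - 2 (network and broadcast)
Usable hosts: 65534


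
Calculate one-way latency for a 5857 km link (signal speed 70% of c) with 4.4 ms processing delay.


Speed = 0.7 * 3e5 km/s = 210000 km/s
Propagation delay = 5857 / 210000 = 0.0279 s = 27.8905 ms
Processing delay = 4.4 ms
Total one-way latency = 32.2905 ms


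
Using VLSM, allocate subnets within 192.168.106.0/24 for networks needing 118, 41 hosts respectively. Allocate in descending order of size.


118 hosts -> /25 (126 usable): 192.168.106.0/25
41 hosts -> /26 (62 usable): 192.168.106.128/26
Allocation: 192.168.106.0/25 (118 hosts, 126 usable); 192.168.106.128/26 (41 hosts, 62 usable)


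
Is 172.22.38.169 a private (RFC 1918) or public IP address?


RFC 1918 private ranges:
  10.0.0.0/8 (10.0.0.0 - 10.255.255.255)
  172.16.0.0/12 (172.16.0.0 - 172.31.255.255)
  192.168.0.0/16 (192.168.0.0 - 192.168.255.255)
Private (in 172.16.0.0/12)


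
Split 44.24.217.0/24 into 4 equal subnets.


New prefix = 24 + 2 = 26
Each subnet has 64 addresses
  44.24.217.0/26
  44.24.217.64/26
  44.24.217.128/26
  44.24.217.192/26
Subnets: 44.24.217.0/26, 44.24.217.64/26, 44.24.217.128/26, 44.24.217.192/26


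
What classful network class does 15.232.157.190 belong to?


First octet: 15
Binary: 00001111
0xxxxxxx -> Class A (1-126)
Class A, default mask 255.0.0.0 (/8)


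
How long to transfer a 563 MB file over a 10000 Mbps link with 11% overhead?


Effective throughput = 10000 * (1 - 11/100) = 8900 Mbps
File size in Mb = 563 * 8 = 4504 Mb
Time = 4504 / 8900
Time = 0.5061 seconds


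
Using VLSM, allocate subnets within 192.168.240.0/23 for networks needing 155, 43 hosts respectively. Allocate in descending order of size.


155 hosts -> /24 (254 usable): 192.168.240.0/24
43 hosts -> /26 (62 usable): 192.168.241.0/26
Allocation: 192.168.240.0/24 (155 hosts, 254 usable); 192.168.241.0/26 (43 hosts, 62 usable)


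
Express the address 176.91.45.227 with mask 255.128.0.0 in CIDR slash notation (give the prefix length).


Binary: 11111111.10000000.00000000.00000000
Count leading 1s
Prefix: /9


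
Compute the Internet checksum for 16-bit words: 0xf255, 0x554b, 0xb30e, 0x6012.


Sum all words (with carry folding):
+ 0xf255 = 0xf255
+ 0x554b = 0x47a1
+ 0xb30e = 0xfaaf
+ 0x6012 = 0x5ac2
One's complement: ~0x5ac2
Checksum = 0xa53d


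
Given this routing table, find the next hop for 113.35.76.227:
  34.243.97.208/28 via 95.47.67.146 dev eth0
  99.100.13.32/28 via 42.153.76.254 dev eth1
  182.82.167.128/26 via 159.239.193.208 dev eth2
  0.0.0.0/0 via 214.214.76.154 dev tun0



Longest prefix match for 113.35.76.227:
  /28 34.243.97.208: no
  /28 99.100.13.32: no
  /26 182.82.167.128: no
  /0 0.0.0.0: MATCH
Selected: next-hop 214.214.76.154 via tun0 (matched /0)


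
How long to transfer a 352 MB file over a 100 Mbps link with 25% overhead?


Effective throughput = 100 * (1 - 25/100) = 75 Mbps
File size in Mb = 352 * 8 = 2816 Mb
Time = 2816 / 75
Time = 37.5467 seconds


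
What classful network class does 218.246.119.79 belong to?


First octet: 218
Binary: 11011010
110xxxxx -> Class C (192-223)
Class C, default mask 255.255.255.0 (/24)


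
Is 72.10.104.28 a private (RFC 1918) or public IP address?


RFC 1918 private ranges:
  10.0.0.0/8 (10.0.0.0 - 10.255.255.255)
  172.16.0.0/12 (172.16.0.0 - 172.31.255.255)
  192.168.0.0/16 (192.168.0.0 - 192.168.255.255)
Public (not in any RFC 1918 range)


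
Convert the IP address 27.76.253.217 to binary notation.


27 = 00011011
76 = 01001100
253 = 11111101
217 = 11011001
Binary: 00011011.01001100.11111101.11011001


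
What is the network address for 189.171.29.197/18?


IP:   10111101.10101011.00011101.11000101
Mask: 11111111.11111111.11000000.00000000
AND operation:
Net:  10111101.10101011.00000000.00000000
Network: 189.171.0.0/18


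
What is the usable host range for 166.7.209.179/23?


Network: 166.7.208.0
Broadcast: 166.7.209.255
First usable = network + 1
Last usable = broadcast - 1
Range: 166.7.208.1 to 166.7.209.254


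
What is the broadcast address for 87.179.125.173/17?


Network: 87.179.0.0/17
Host bits = 15
Set all host bits to 1:
Broadcast: 87.179.127.255


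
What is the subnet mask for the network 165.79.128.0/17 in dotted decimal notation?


/17 means 17 network bits, 15 host bits
Binary: 11111111111111111000000000000000
Mask: 255.255.128.0


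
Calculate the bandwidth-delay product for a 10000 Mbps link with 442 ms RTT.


BDP = bandwidth * RTT
= 10000 Mbps * 442 ms
= 10000 * 1e6 * 442 / 1000 bits
= 4420000000 bits
= 552500000 bytes
= 539550.7812 KB
BDP = 4420000000 bits (552500000 bytes)


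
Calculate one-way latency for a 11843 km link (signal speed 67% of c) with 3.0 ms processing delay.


Speed = 0.67 * 3e5 km/s = 201000 km/s
Propagation delay = 11843 / 201000 = 0.0589 s = 58.9204 ms
Processing delay = 3.0 ms
Total one-way latency = 61.9204 ms


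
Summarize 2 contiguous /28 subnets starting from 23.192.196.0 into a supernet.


Original prefix: /28
Number of subnets: 2 = 2^1
New prefix = 28 - 1 = 27
Supernet: 23.192.196.0/27


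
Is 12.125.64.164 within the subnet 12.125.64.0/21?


Subnet network: 12.125.64.0
Test IP AND mask: 12.125.64.0
Yes, 12.125.64.164 is in 12.125.64.0/21


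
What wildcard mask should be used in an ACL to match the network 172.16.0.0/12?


Subnet mask: 255.240.0.0
Wildcard = 255.255.255.255 - subnet mask
255 - 255 = 0
255 - 240 = 15
255 - 0 = 255
255 - 0 = 255
Wildcard: 0.15.255.255


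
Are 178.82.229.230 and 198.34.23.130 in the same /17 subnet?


Mask: 255.255.128.0
178.82.229.230 AND mask = 178.82.128.0
198.34.23.130 AND mask = 198.34.0.0
No, different subnets (178.82.128.0 vs 198.34.0.0)


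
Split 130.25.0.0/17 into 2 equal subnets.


New prefix = 17 + 1 = 18
Each subnet has 16384 addresses
  130.25.0.0/18
  130.25.64.0/18
Subnets: 130.25.0.0/18, 130.25.64.0/18


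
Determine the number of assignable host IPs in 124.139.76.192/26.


Host bits = 32 - 26 = 6
Total addresses = 2^6 = 64
Usable = total - 2 (network and broadcast)
Usable hosts: 62


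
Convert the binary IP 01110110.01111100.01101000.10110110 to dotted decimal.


01110110 = 118
01111100 = 124
01101000 = 104
10110110 = 182
IP: 118.124.104.182


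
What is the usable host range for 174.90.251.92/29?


Network: 174.90.251.88
Broadcast: 174.90.251.95
First usable = network + 1
Last usable = broadcast - 1
Range: 174.90.251.89 to 174.90.251.94


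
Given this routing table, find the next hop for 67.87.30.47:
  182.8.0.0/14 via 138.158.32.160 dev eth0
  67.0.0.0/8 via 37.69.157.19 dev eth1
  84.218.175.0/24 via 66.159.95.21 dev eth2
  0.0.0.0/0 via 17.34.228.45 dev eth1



Longest prefix match for 67.87.30.47:
  /14 182.8.0.0: no
  /8 67.0.0.0: MATCH
  /24 84.218.175.0: no
  /0 0.0.0.0: MATCH
Selected: next-hop 37.69.157.19 via eth1 (matched /8)


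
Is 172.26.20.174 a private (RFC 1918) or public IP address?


RFC 1918 private ranges:
  10.0.0.0/8 (10.0.0.0 - 10.255.255.255)
  172.16.0.0/12 (172.16.0.0 - 172.31.255.255)
  192.168.0.0/16 (192.168.0.0 - 192.168.255.255)
Private (in 172.16.0.0/12)


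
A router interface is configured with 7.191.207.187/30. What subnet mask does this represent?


/30 means 30 network bits, 2 host bits
Binary: 11111111111111111111111111111100
Mask: 255.255.255.252


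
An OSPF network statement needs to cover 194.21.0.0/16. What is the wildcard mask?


Subnet mask: 255.255.0.0
Wildcard = 255.255.255.255 - subnet mask
255 - 255 = 0
255 - 255 = 0
255 - 0 = 255
255 - 0 = 255
Wildcard: 0.0.255.255


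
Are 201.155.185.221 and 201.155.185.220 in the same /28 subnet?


Mask: 255.255.255.240
201.155.185.221 AND mask = 201.155.185.208
201.155.185.220 AND mask = 201.155.185.208
Yes, same subnet (201.155.185.208)


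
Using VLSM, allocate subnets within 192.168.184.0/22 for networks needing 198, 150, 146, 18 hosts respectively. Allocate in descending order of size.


198 hosts -> /24 (254 usable): 192.168.184.0/24
150 hosts -> /24 (254 usable): 192.168.185.0/24
146 hosts -> /24 (254 usable): 192.168.186.0/24
18 hosts -> /27 (30 usable): 192.168.187.0/27
Allocation: 192.168.184.0/24 (198 hosts, 254 usable); 192.168.185.0/24 (150 hosts, 254 usable); 192.168.186.0/24 (146 hosts, 254 usable); 192.168.187.0/27 (18 hosts, 30 usable)


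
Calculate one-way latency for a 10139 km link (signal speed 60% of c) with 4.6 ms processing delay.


Speed = 0.6 * 3e5 km/s = 180000 km/s
Propagation delay = 10139 / 180000 = 0.0563 s = 56.3278 ms
Processing delay = 4.6 ms
Total one-way latency = 60.9278 ms


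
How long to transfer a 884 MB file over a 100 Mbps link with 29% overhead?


Effective throughput = 100 * (1 - 29/100) = 71 Mbps
File size in Mb = 884 * 8 = 7072 Mb
Time = 7072 / 71
Time = 99.6056 seconds


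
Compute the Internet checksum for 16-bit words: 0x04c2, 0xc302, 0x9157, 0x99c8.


Sum all words (with carry folding):
+ 0x04c2 = 0x04c2
+ 0xc302 = 0xc7c4
+ 0x9157 = 0x591c
+ 0x99c8 = 0xf2e4
One's complement: ~0xf2e4
Checksum = 0x0d1b


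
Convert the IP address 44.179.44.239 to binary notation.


44 = 00101100
179 = 10110011
44 = 00101100
239 = 11101111
Binary: 00101100.10110011.00101100.11101111


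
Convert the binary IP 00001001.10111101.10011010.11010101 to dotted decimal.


00001001 = 9
10111101 = 189
10011010 = 154
11010101 = 213
IP: 9.189.154.213


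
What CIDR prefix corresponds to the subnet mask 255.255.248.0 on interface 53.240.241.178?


Binary: 11111111.11111111.11111000.00000000
Count leading 1s
Prefix: /21


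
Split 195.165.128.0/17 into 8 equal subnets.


New prefix = 17 + 3 = 20
Each subnet has 4096 addresses
  195.165.128.0/20
  195.165.144.0/20
  195.165.160.0/20
  195.165.176.0/20
  195.165.192.0/20
  195.165.208.0/20
  195.165.224.0/20
  195.165.240.0/20
Subnets: 195.165.128.0/20, 195.165.144.0/20, 195.165.160.0/20, 195.165.176.0/20, 195.165.192.0/20, 195.165.208.0/20, 195.165.224.0/20, 195.165.240.0/20


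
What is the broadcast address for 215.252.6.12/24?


Network: 215.252.6.0/24
Host bits = 8
Set all host bits to 1:
Broadcast: 215.252.6.255


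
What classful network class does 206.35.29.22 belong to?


First octet: 206
Binary: 11001110
110xxxxx -> Class C (192-223)
Class C, default mask 255.255.255.0 (/24)


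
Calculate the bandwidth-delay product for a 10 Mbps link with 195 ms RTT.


BDP = bandwidth * RTT
= 10 Mbps * 195 ms
= 10 * 1e6 * 195 / 1000 bits
= 1950000 bits
= 243750 bytes
= 238.0371 KB
BDP = 1950000 bits (243750 bytes)


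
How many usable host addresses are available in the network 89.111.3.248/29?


Host bits = 32 - 29 = 3
Total addresses = 2^3 = 8
Usable = total - 2 (network and broadcast)
Usable hosts: 6


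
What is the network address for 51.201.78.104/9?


IP:   00110011.11001001.01001110.01101000
Mask: 11111111.10000000.00000000.00000000
AND operation:
Net:  00110011.10000000.00000000.00000000
Network: 51.128.0.0/9


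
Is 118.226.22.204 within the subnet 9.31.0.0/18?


Subnet network: 9.31.0.0
Test IP AND mask: 118.226.0.0
No, 118.226.22.204 is not in 9.31.0.0/18


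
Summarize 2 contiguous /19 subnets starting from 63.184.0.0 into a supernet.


Original prefix: /19
Number of subnets: 2 = 2^1
New prefix = 19 - 1 = 18
Supernet: 63.184.0.0/18


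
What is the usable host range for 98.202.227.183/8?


Network: 98.0.0.0
Broadcast: 98.255.255.255
First usable = network + 1
Last usable = broadcast - 1
Range: 98.0.0.1 to 98.255.255.254


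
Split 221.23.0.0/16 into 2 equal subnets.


New prefix = 16 + 1 = 17
Each subnet has 32768 addresses
  221.23.0.0/17
  221.23.128.0/17
Subnets: 221.23.0.0/17, 221.23.128.0/17


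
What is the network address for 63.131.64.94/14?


IP:   00111111.10000011.01000000.01011110
Mask: 11111111.11111100.00000000.00000000
AND operation:
Net:  00111111.10000000.00000000.00000000
Network: 63.128.0.0/14


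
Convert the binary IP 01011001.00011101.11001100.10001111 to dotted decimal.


01011001 = 89
00011101 = 29
11001100 = 204
10001111 = 143
IP: 89.29.204.143


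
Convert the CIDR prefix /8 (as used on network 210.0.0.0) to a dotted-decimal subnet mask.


/8 means 8 network bits, 24 host bits
Binary: 11111111000000000000000000000000
Mask: 255.0.0.0


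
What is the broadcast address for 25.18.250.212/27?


Network: 25.18.250.192/27
Host bits = 5
Set all host bits to 1:
Broadcast: 25.18.250.223


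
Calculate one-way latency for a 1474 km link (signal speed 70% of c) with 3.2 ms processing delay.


Speed = 0.7 * 3e5 km/s = 210000 km/s
Propagation delay = 1474 / 210000 = 0.007 s = 7.019 ms
Processing delay = 3.2 ms
Total one-way latency = 10.219 ms


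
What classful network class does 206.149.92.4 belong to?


First octet: 206
Binary: 11001110
110xxxxx -> Class C (192-223)
Class C, default mask 255.255.255.0 (/24)


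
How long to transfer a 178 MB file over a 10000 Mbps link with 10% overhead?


Effective throughput = 10000 * (1 - 10/100) = 9000 Mbps
File size in Mb = 178 * 8 = 1424 Mb
Time = 1424 / 9000
Time = 0.1582 seconds


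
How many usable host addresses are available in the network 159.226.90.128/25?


Host bits = 32 - 25 = 7
Total addresses = 2^7 = 128
Usable = total - 2 (network and broadcast)
Usable hosts: 126


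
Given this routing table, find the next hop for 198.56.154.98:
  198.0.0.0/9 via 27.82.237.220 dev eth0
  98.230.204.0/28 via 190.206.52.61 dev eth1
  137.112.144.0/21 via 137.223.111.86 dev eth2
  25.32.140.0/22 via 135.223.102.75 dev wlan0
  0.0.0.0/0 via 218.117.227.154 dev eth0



Longest prefix match for 198.56.154.98:
  /9 198.0.0.0: MATCH
  /28 98.230.204.0: no
  /21 137.112.144.0: no
  /22 25.32.140.0: no
  /0 0.0.0.0: MATCH
Selected: next-hop 27.82.237.220 via eth0 (matched /9)


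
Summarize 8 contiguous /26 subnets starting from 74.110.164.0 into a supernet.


Original prefix: /26
Number of subnets: 8 = 2^3
New prefix = 26 - 3 = 23
Supernet: 74.110.164.0/23


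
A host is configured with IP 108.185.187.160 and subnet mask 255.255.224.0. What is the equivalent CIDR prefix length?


Binary: 11111111.11111111.11100000.00000000
Count leading 1s
Prefix: /19


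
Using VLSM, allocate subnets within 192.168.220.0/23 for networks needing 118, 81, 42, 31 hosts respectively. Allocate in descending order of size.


118 hosts -> /25 (126 usable): 192.168.220.0/25
81 hosts -> /25 (126 usable): 192.168.220.128/25
42 hosts -> /26 (62 usable): 192.168.221.0/26
31 hosts -> /26 (62 usable): 192.168.221.64/26
Allocation: 192.168.220.0/25 (118 hosts, 126 usable); 192.168.220.128/25 (81 hosts, 126 usable); 192.168.221.0/26 (42 hosts, 62 usable); 192.168.221.64/26 (31 hosts, 62 usable)


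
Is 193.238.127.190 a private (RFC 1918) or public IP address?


RFC 1918 private ranges:
  10.0.0.0/8 (10.0.0.0 - 10.255.255.255)
  172.16.0.0/12 (172.16.0.0 - 172.31.255.255)
  192.168.0.0/16 (192.168.0.0 - 192.168.255.255)
Public (not in any RFC 1918 range)


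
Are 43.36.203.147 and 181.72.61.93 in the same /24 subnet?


Mask: 255.255.255.0
43.36.203.147 AND mask = 43.36.203.0
181.72.61.93 AND mask = 181.72.61.0
No, different subnets (43.36.203.0 vs 181.72.61.0)


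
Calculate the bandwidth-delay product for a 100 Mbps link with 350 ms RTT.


BDP = bandwidth * RTT
= 100 Mbps * 350 ms
= 100 * 1e6 * 350 / 1000 bits
= 35000000 bits
= 4375000 bytes
= 4272.4609 KB
BDP = 35000000 bits (4375000 bytes)


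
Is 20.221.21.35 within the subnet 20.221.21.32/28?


Subnet network: 20.221.21.32
Test IP AND mask: 20.221.21.32
Yes, 20.221.21.35 is in 20.221.21.32/28


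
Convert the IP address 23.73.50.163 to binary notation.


23 = 00010111
73 = 01001001
50 = 00110010
163 = 10100011
Binary: 00010111.01001001.00110010.10100011


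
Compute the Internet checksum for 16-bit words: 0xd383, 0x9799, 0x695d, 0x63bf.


Sum all words (with carry folding):
+ 0xd383 = 0xd383
+ 0x9799 = 0x6b1d
+ 0x695d = 0xd47a
+ 0x63bf = 0x383a
One's complement: ~0x383a
Checksum = 0xc7c5


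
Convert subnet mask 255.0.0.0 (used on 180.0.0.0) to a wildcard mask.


Subnet mask: 255.0.0.0
Wildcard = 255.255.255.255 - subnet mask
255 - 255 = 0
255 - 0 = 255
255 - 0 = 255
255 - 0 = 255
Wildcard: 0.255.255.255


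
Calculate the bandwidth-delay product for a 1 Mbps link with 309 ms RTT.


BDP = bandwidth * RTT
= 1 Mbps * 309 ms
= 1 * 1e6 * 309 / 1000 bits
= 309000 bits
= 38625 bytes
= 37.7197 KB
BDP = 309000 bits (38625 bytes)


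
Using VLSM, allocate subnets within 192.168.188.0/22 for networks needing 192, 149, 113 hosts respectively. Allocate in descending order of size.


192 hosts -> /24 (254 usable): 192.168.188.0/24
149 hosts -> /24 (254 usable): 192.168.189.0/24
113 hosts -> /25 (126 usable): 192.168.190.0/25
Allocation: 192.168.188.0/24 (192 hosts, 254 usable); 192.168.189.0/24 (149 hosts, 254 usable); 192.168.190.0/25 (113 hosts, 126 usable)


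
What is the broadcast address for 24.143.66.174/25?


Network: 24.143.66.128/25
Host bits = 7
Set all host bits to 1:
Broadcast: 24.143.66.255


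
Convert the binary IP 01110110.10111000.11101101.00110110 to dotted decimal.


01110110 = 118
10111000 = 184
11101101 = 237
00110110 = 54
IP: 118.184.237.54


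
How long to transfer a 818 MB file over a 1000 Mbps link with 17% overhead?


Effective throughput = 1000 * (1 - 17/100) = 830 Mbps
File size in Mb = 818 * 8 = 6544 Mb
Time = 6544 / 830
Time = 7.8843 seconds


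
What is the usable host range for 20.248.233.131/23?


Network: 20.248.232.0
Broadcast: 20.248.233.255
First usable = network + 1
Last usable = broadcast - 1
Range: 20.248.232.1 to 20.248.233.254


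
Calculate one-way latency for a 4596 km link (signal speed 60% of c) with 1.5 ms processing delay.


Speed = 0.6 * 3e5 km/s = 180000 km/s
Propagation delay = 4596 / 180000 = 0.0255 s = 25.5333 ms
Processing delay = 1.5 ms
Total one-way latency = 27.0333 ms


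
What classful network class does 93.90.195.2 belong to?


First octet: 93
Binary: 01011101
0xxxxxxx -> Class A (1-126)
Class A, default mask 255.0.0.0 (/8)


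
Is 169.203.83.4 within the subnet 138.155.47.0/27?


Subnet network: 138.155.47.0
Test IP AND mask: 169.203.83.0
No, 169.203.83.4 is not in 138.155.47.0/27


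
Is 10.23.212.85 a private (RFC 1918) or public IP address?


RFC 1918 private ranges:
  10.0.0.0/8 (10.0.0.0 - 10.255.255.255)
  172.16.0.0/12 (172.16.0.0 - 172.31.255.255)
  192.168.0.0/16 (192.168.0.0 - 192.168.255.255)
Private (in 10.0.0.0/8)


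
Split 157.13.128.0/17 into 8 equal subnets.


New prefix = 17 + 3 = 20
Each subnet has 4096 addresses
  157.13.128.0/20
  157.13.144.0/20
  157.13.160.0/20
  157.13.176.0/20
  157.13.192.0/20
  157.13.208.0/20
  157.13.224.0/20
  157.13.240.0/20
Subnets: 157.13.128.0/20, 157.13.144.0/20, 157.13.160.0/20, 157.13.176.0/20, 157.13.192.0/20, 157.13.208.0/20, 157.13.224.0/20, 157.13.240.0/20


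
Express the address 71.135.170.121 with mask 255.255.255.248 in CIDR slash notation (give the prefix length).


Binary: 11111111.11111111.11111111.11111000
Count leading 1s
Prefix: /29


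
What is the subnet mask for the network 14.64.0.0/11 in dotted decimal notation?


/11 means 11 network bits, 21 host bits
Binary: 11111111111000000000000000000000
Mask: 255.224.0.0


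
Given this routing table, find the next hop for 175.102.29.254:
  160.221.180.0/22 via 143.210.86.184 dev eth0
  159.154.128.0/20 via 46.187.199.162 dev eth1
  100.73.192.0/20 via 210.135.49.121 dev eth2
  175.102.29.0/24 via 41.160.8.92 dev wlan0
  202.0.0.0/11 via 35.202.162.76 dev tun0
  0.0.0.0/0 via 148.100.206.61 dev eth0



Longest prefix match for 175.102.29.254:
  /22 160.221.180.0: no
  /20 159.154.128.0: no
  /20 100.73.192.0: no
  /24 175.102.29.0: MATCH
  /11 202.0.0.0: no
  /0 0.0.0.0: MATCH
Selected: next-hop 41.160.8.92 via wlan0 (matched /24)


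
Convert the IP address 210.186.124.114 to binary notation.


210 = 11010010
186 = 10111010
124 = 01111100
114 = 01110010
Binary: 11010010.10111010.01111100.01110010


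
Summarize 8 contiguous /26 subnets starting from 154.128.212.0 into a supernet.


Original prefix: /26
Number of subnets: 8 = 2^3
New prefix = 26 - 3 = 23
Supernet: 154.128.212.0/23


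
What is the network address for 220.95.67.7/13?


IP:   11011100.01011111.01000011.00000111
Mask: 11111111.11111000.00000000.00000000
AND operation:
Net:  11011100.01011000.00000000.00000000
Network: 220.88.0.0/13


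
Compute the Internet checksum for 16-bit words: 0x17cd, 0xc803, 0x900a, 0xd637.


Sum all words (with carry folding):
+ 0x17cd = 0x17cd
+ 0xc803 = 0xdfd0
+ 0x900a = 0x6fdb
+ 0xd637 = 0x4613
One's complement: ~0x4613
Checksum = 0xb9ec
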